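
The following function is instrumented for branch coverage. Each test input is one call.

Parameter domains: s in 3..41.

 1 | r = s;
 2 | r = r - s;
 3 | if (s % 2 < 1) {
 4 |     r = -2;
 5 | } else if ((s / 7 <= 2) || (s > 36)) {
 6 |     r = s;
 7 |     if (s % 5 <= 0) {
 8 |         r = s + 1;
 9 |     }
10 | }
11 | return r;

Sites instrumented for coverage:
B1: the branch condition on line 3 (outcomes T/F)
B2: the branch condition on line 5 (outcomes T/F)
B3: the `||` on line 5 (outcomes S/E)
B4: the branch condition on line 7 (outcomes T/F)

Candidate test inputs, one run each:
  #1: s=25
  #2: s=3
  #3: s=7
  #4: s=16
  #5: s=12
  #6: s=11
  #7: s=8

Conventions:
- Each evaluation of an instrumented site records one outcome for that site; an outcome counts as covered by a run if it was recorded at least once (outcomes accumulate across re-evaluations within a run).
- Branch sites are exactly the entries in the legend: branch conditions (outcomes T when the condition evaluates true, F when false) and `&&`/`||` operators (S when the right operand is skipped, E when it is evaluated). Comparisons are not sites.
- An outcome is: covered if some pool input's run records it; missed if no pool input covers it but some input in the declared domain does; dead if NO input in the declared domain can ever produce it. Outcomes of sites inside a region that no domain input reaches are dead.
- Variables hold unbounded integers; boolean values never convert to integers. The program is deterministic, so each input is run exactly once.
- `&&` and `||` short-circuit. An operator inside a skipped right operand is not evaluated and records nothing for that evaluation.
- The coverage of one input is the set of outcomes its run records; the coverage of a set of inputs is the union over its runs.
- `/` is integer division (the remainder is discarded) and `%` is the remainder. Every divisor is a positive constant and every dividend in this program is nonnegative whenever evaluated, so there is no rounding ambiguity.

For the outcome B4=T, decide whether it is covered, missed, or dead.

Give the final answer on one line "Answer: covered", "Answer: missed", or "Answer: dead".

no pool input records B4=T
but domain input (s=5) does record it -> reachable, so missed

Answer: missed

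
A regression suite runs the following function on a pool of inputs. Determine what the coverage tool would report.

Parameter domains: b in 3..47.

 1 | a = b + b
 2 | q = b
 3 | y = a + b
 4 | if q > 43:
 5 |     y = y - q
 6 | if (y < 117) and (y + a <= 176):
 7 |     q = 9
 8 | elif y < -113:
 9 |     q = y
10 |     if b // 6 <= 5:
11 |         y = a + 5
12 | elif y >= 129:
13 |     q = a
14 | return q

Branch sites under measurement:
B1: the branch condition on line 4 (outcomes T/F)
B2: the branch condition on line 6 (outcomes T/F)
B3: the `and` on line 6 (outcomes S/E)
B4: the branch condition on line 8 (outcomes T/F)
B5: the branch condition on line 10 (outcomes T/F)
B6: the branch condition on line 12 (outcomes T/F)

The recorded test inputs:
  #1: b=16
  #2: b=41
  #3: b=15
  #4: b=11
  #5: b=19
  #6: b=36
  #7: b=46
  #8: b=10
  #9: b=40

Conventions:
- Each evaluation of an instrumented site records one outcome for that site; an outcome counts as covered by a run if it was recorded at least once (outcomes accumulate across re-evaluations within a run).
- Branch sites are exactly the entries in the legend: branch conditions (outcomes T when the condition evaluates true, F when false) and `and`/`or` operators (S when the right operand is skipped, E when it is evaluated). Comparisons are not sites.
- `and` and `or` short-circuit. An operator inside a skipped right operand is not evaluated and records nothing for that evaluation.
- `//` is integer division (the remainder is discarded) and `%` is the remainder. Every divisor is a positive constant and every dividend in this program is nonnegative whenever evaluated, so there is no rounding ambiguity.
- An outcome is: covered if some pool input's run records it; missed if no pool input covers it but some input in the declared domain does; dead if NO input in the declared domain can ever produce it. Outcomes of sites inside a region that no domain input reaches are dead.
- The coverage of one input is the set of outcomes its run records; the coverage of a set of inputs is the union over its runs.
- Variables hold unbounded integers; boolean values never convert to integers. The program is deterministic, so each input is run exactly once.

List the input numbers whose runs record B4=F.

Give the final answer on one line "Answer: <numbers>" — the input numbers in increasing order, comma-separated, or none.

input #1 (b=16): never hits B4=F
input #2 (b=41): hits B4=F
input #3 (b=15): never hits B4=F
input #4 (b=11): never hits B4=F
input #5 (b=19): never hits B4=F
input #6 (b=36): hits B4=F
input #7 (b=46): hits B4=F
input #8 (b=10): never hits B4=F
input #9 (b=40): hits B4=F

Answer: 2, 6, 7, 9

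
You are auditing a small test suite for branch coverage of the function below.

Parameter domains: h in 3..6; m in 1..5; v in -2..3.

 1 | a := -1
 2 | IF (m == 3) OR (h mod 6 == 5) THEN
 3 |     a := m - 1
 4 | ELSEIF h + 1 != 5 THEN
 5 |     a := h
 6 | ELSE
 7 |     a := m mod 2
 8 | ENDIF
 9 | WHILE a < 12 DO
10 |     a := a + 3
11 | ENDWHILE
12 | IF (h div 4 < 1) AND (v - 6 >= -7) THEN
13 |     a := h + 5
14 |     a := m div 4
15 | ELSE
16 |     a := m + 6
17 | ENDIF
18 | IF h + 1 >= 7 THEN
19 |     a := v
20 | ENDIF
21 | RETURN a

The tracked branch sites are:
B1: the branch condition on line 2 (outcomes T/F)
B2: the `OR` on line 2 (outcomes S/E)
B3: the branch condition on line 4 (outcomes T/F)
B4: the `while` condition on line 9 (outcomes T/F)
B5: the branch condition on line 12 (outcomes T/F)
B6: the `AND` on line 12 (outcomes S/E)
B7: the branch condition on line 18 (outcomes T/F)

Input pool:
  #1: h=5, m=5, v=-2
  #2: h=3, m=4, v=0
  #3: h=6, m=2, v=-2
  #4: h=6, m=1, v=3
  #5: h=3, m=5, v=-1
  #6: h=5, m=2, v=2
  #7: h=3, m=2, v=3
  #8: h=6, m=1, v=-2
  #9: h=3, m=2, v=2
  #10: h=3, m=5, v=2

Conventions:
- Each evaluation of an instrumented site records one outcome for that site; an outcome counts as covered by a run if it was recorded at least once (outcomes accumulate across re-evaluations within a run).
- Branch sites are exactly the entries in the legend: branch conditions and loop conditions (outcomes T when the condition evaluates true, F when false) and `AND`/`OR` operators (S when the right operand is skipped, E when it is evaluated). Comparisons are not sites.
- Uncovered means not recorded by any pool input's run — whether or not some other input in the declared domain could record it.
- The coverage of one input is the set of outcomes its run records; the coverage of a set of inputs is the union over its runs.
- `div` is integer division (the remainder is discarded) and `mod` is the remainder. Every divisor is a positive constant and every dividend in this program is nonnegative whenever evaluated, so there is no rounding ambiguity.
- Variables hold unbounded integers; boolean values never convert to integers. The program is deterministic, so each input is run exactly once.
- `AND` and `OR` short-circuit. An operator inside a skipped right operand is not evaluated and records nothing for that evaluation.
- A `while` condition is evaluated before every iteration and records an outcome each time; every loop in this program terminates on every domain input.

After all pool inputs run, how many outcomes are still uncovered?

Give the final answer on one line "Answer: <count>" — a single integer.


input #1 (h=5, m=5, v=-2): events B2->E, B1->T, B4->T, B4->T, B4->T, B4->F, B6->S, B5->F, B7->F; covers B1=T, B2=E, B4=T, B4=F, B5=F, B6=S, B7=F
input #2 (h=3, m=4, v=0): events B2->E, B1->F, B3->T, B4->T, B4->T, B4->T, B4->F, B6->E, B5->T, B7->F; covers B1=F, B2=E, B3=T, B4=T, B4=F, B5=T, B6=E, B7=F
input #3 (h=6, m=2, v=-2): events B2->E, B1->F, B3->T, B4->T, B4->T, B4->F, B6->S, B5->F, B7->T; covers B1=F, B2=E, B3=T, B4=T, B4=F, B5=F, B6=S, B7=T
input #4 (h=6, m=1, v=3): events B2->E, B1->F, B3->T, B4->T, B4->T, B4->F, B6->S, B5->F, B7->T; covers B1=F, B2=E, B3=T, B4=T, B4=F, B5=F, B6=S, B7=T
input #5 (h=3, m=5, v=-1): events B2->E, B1->F, B3->T, B4->T, B4->T, B4->T, B4->F, B6->E, B5->T, B7->F; covers B1=F, B2=E, B3=T, B4=T, B4=F, B5=T, B6=E, B7=F
input #6 (h=5, m=2, v=2): events B2->E, B1->T, B4->T, B4->T, B4->T, B4->T, B4->F, B6->S, B5->F, B7->F; covers B1=T, B2=E, B4=T, B4=F, B5=F, B6=S, B7=F
input #7 (h=3, m=2, v=3): events B2->E, B1->F, B3->T, B4->T, B4->T, B4->T, B4->F, B6->E, B5->T, B7->F; covers B1=F, B2=E, B3=T, B4=T, B4=F, B5=T, B6=E, B7=F
input #8 (h=6, m=1, v=-2): events B2->E, B1->F, B3->T, B4->T, B4->T, B4->F, B6->S, B5->F, B7->T; covers B1=F, B2=E, B3=T, B4=T, B4=F, B5=F, B6=S, B7=T
input #9 (h=3, m=2, v=2): events B2->E, B1->F, B3->T, B4->T, B4->T, B4->T, B4->F, B6->E, B5->T, B7->F; covers B1=F, B2=E, B3=T, B4=T, B4=F, B5=T, B6=E, B7=F
input #10 (h=3, m=5, v=2): events B2->E, B1->F, B3->T, B4->T, B4->T, B4->T, B4->F, B6->E, B5->T, B7->F; covers B1=F, B2=E, B3=T, B4=T, B4=F, B5=T, B6=E, B7=F
union over the pool: B1=T, B1=F, B2=E, B3=T, B4=T, B4=F, B5=T, B5=F, B6=S, B6=E, B7=T, B7=F
uncovered (2 of 14): B2=S, B3=F
Answer: 2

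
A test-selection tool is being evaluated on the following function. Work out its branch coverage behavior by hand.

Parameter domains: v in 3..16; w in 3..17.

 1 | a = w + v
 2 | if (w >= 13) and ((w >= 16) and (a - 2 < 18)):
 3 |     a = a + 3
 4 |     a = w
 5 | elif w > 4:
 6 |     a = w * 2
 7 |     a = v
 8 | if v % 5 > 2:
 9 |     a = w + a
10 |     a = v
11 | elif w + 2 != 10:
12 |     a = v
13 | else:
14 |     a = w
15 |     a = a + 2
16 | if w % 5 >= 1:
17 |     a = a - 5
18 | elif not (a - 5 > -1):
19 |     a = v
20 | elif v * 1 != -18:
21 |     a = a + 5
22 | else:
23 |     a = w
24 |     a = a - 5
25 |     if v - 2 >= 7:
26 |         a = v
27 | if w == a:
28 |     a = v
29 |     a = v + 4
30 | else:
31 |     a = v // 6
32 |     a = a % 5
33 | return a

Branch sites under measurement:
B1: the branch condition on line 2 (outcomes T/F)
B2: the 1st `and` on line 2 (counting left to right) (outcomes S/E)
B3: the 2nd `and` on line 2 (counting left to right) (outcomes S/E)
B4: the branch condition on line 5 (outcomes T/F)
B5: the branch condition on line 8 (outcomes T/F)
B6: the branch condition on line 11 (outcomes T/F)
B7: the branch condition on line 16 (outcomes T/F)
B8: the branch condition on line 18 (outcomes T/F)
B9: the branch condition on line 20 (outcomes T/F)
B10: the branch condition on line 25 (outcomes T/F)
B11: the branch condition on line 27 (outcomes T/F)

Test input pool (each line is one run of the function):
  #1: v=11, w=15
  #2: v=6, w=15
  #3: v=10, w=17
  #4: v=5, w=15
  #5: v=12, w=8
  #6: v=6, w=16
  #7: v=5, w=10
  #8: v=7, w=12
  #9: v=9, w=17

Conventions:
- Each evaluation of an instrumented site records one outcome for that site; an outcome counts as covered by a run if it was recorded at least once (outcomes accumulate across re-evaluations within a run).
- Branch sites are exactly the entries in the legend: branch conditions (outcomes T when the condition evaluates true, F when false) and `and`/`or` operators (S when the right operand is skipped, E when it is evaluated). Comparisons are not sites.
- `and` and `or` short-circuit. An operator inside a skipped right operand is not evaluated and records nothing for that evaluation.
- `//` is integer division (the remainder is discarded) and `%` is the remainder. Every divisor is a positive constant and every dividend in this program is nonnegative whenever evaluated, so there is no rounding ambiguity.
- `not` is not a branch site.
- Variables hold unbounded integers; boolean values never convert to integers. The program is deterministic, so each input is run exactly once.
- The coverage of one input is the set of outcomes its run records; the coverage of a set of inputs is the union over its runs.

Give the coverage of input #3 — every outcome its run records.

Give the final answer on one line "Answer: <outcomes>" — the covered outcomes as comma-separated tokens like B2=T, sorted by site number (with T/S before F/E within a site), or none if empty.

Running input #3 (v=10, w=17), event by event:
  B2->E, B3->E, B1->F, B4->T, B5->F, B6->T, B7->T, B11->F
as a set, this run covers: B1=F, B2=E, B3=E, B4=T, B5=F, B6=T, B7=T, B11=F

Answer: B1=F, B2=E, B3=E, B4=T, B5=F, B6=T, B7=T, B11=F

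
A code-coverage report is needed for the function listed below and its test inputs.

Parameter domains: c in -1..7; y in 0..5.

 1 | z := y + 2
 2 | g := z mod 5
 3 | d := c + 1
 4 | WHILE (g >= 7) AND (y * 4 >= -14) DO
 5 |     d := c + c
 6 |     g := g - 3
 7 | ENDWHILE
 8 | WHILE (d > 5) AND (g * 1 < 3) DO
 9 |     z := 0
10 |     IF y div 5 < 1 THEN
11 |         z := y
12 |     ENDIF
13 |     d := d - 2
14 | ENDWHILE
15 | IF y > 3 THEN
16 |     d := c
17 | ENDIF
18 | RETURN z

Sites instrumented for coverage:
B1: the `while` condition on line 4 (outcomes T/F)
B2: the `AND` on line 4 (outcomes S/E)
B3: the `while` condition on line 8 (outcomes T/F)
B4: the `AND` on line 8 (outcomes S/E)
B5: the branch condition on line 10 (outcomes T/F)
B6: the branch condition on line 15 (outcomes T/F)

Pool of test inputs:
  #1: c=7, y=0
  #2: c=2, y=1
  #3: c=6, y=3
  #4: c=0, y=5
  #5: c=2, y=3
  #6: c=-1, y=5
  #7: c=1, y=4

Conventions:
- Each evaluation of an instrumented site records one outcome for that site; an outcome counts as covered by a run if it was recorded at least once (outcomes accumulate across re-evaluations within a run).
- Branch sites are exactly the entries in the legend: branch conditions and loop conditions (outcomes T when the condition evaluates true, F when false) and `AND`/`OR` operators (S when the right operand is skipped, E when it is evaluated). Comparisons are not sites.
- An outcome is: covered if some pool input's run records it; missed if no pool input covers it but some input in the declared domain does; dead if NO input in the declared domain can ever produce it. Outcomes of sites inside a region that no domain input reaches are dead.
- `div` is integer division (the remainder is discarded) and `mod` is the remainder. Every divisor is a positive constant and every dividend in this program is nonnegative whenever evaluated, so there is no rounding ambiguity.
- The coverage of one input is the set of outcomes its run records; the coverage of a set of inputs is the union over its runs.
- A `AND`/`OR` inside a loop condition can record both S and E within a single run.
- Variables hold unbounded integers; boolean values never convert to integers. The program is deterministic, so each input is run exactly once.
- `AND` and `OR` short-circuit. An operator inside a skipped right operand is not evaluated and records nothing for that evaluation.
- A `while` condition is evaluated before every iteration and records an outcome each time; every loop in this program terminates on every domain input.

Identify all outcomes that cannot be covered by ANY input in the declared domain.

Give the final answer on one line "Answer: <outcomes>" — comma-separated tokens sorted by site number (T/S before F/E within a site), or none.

checking every outcome against all 54 domain inputs:
  B1=T: zero occurrences over every domain input -> dead
  B2=E: zero occurrences over every domain input -> dead
  reachable outcomes have witnesses, e.g. B1=F (e.g. c=-1, y=0), B2=S (e.g. c=-1, y=0), B3=T (e.g. c=5, y=0), B3=F (e.g. c=-1, y=0)

Answer: B1=T, B2=E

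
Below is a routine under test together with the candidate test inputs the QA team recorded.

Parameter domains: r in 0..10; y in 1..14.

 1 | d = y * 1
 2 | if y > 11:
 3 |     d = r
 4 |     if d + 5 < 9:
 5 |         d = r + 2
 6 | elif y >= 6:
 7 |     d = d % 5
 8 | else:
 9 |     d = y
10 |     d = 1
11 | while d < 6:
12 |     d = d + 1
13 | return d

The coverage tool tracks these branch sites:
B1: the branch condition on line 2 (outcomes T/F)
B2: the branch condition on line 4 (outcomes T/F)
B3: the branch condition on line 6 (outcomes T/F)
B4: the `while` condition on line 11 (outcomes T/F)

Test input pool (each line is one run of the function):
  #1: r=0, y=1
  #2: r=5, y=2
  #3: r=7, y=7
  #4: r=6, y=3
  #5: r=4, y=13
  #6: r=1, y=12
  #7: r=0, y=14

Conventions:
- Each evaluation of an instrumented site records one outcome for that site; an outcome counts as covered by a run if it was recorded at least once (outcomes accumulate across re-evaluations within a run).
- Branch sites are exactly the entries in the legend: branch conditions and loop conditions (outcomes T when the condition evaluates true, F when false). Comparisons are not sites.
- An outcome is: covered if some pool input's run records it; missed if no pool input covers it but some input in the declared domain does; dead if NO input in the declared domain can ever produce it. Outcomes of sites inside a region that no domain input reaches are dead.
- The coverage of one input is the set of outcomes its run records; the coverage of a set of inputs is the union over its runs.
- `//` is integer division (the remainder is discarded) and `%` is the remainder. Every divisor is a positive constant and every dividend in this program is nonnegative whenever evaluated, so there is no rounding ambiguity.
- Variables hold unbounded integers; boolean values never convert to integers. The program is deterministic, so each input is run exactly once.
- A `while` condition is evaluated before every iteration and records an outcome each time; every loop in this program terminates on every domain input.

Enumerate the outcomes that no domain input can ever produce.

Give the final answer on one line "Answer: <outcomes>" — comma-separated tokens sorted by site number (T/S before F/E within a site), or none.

checking every outcome against all 154 domain inputs:
  reachable outcomes have witnesses, e.g. B1=T (e.g. r=0, y=12), B1=F (e.g. r=0, y=1), B2=T (e.g. r=0, y=12), B2=F (e.g. r=4, y=12)

Answer: none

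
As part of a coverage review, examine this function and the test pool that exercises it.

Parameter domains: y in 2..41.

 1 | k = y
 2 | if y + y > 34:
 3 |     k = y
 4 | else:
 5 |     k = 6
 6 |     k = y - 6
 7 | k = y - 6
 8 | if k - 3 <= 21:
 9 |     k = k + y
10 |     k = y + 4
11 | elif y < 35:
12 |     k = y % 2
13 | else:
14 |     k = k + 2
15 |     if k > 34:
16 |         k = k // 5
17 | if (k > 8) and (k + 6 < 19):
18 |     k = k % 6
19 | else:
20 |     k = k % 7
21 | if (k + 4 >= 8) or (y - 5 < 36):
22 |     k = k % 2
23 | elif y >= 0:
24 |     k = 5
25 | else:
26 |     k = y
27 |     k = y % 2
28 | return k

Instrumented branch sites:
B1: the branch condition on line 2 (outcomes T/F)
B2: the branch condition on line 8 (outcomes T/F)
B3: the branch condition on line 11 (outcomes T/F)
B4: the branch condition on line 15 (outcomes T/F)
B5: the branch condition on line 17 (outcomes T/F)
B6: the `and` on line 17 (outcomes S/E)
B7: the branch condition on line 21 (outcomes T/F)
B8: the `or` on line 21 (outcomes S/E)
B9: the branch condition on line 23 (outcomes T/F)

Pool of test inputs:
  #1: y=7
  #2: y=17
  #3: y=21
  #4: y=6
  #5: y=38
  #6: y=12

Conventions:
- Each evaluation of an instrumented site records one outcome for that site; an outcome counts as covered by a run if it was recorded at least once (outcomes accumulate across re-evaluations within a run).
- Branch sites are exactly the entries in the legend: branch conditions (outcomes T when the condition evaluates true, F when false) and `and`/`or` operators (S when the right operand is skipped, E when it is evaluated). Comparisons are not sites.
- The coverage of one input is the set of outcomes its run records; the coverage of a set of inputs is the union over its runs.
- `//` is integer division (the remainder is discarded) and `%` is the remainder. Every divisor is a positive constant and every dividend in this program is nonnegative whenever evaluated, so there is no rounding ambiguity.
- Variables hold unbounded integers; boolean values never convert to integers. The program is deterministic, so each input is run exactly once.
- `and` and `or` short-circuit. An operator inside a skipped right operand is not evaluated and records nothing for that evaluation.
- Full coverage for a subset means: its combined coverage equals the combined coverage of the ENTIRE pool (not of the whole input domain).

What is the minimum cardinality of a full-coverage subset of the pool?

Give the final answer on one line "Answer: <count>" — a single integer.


input #1, y=7: events B1->F, B2->T, B6->E, B5->T, B8->S, B7->T; outcomes B1=F, B2=T, B5=T, B6=E, B7=T, B8=S
input #2, y=17: events B1->F, B2->T, B6->E, B5->F, B8->E, B7->T; outcomes B1=F, B2=T, B5=F, B6=E, B7=T, B8=E
input #3, y=21: events B1->T, B2->T, B6->E, B5->F, B8->S, B7->T; outcomes B1=T, B2=T, B5=F, B6=E, B7=T, B8=S
input #4, y=6: events B1->F, B2->T, B6->E, B5->T, B8->S, B7->T; outcomes B1=F, B2=T, B5=T, B6=E, B7=T, B8=S
input #5, y=38: events B1->T, B2->F, B3->F, B4->F, B6->E, B5->F, B8->S, B7->T; outcomes B1=T, B2=F, B3=F, B4=F, B5=F, B6=E, B7=T, B8=S
input #6, y=12: events B1->F, B2->T, B6->E, B5->F, B8->E, B7->T; outcomes B1=F, B2=T, B5=F, B6=E, B7=T, B8=E
union over all inputs: B1=T, B1=F, B2=T, B2=F, B3=F, B4=F, B5=T, B5=F, B6=E, B7=T, B8=S, B8=E (12 outcomes)
every size-1 subset falls short of the 12 outcomes (best: 8/12)
every size-2 subset falls short of the 12 outcomes (best: 11/12)
the canonical winner is {1, 2, 5}: size 3, full 12-outcome coverage, earliest index list among size-3 covers
Answer: 3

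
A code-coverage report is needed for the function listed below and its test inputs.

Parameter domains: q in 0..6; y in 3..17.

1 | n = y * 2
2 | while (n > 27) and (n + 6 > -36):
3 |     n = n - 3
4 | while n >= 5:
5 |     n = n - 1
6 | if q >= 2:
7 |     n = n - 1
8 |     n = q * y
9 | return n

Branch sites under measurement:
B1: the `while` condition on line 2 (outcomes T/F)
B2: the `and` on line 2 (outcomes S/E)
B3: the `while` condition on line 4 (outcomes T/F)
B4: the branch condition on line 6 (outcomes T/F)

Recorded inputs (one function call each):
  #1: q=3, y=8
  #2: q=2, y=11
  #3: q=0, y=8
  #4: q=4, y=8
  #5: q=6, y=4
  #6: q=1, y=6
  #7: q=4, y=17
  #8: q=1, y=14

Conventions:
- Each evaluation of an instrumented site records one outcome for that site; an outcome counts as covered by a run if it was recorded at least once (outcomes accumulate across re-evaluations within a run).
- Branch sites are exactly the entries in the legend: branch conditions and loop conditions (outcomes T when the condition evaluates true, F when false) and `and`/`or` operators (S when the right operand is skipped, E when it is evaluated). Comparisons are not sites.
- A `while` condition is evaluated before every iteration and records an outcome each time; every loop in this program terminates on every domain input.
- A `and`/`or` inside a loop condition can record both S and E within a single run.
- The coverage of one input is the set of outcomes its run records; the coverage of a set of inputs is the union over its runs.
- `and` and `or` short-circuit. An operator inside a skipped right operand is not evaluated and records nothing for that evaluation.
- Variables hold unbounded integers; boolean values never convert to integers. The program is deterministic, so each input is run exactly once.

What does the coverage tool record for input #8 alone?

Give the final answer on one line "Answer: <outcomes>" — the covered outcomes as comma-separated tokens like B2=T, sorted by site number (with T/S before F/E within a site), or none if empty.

Simulating input #8 (q=1, y=14) step by step:
  B2->E, B1->T, B2->S, B1->F, B3->T, B3->T, B3->T, B3->T, B3->T, B3->T
  B3->T, B3->T, B3->T, B3->T, B3->T, B3->T, B3->T, B3->T, B3->T, B3->T
  B3->T, B3->T, B3->T, B3->T, B3->T, B3->F, B4->F
deduplicating events, the covered set is: B1=T, B1=F, B2=S, B2=E, B3=T, B3=F, B4=F

Answer: B1=T, B1=F, B2=S, B2=E, B3=T, B3=F, B4=F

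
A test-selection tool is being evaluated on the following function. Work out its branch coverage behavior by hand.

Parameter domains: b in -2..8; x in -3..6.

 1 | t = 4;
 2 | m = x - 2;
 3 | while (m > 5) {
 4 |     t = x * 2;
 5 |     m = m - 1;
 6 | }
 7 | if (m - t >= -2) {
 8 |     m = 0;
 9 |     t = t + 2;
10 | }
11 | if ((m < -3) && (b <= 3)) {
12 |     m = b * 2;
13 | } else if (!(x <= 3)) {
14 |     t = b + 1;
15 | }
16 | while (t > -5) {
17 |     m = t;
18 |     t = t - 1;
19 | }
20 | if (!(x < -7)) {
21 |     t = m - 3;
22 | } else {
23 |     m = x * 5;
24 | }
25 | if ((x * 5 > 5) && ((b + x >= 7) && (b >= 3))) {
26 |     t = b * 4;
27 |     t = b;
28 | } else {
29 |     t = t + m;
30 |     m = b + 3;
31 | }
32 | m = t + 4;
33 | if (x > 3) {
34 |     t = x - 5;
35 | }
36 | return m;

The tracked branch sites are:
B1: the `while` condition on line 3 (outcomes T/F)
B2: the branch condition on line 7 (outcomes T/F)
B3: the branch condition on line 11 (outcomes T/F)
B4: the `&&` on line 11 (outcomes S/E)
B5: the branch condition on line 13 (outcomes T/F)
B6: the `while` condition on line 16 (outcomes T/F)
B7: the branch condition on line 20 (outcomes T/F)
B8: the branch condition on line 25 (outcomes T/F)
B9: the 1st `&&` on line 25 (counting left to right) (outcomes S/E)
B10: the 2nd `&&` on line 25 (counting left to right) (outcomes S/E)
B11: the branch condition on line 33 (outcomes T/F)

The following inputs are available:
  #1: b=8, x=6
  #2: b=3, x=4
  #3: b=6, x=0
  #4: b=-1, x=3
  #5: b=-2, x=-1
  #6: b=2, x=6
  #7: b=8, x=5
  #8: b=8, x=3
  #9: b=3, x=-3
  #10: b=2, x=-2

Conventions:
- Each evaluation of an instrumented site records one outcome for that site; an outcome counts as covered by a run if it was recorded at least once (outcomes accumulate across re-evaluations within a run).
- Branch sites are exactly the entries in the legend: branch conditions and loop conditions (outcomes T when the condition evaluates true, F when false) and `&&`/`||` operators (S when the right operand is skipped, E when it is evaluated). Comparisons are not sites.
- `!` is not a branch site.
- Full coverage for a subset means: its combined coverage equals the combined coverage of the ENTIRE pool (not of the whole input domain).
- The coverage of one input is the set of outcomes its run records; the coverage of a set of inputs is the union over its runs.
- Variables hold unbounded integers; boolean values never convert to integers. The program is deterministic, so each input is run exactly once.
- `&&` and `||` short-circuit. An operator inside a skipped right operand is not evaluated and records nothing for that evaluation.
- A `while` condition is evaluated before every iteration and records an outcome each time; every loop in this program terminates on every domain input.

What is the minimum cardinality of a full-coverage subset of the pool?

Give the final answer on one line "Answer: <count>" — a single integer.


test 1 (b=8, x=6) hits B1=F, B2=T, B3=F, B4=S, B5=T, B6=T, B6=F, B7=T, B8=T, B9=E, B10=E, B11=T
test 2 (b=3, x=4) hits B1=F, B2=T, B3=F, B4=S, B5=T, B6=T, B6=F, B7=T, B8=T, B9=E, B10=E, B11=T
test 3 (b=6, x=0) hits B1=F, B2=F, B3=F, B4=S, B5=F, B6=T, B6=F, B7=T, B8=F, B9=S, B11=F
test 4 (b=-1, x=3) hits B1=F, B2=F, B3=F, B4=S, B5=F, B6=T, B6=F, B7=T, B8=F, B9=E, B10=S, B11=F
test 5 (b=-2, x=-1) hits B1=F, B2=F, B3=F, B4=S, B5=F, B6=T, B6=F, B7=T, B8=F, B9=S, B11=F
test 6 (b=2, x=6) hits B1=F, B2=T, B3=F, B4=S, B5=T, B6=T, B6=F, B7=T, B8=F, B9=E, B10=E, B11=T
test 7 (b=8, x=5) hits B1=F, B2=T, B3=F, B4=S, B5=T, B6=T, B6=F, B7=T, B8=T, B9=E, B10=E, B11=T
test 8 (b=8, x=3) hits B1=F, B2=F, B3=F, B4=S, B5=F, B6=T, B6=F, B7=T, B8=T, B9=E, B10=E, B11=F
test 9 (b=3, x=-3) hits B1=F, B2=F, B3=T, B4=E, B6=T, B6=F, B7=T, B8=F, B9=S, B11=F
test 10 (b=2, x=-2) hits B1=F, B2=F, B3=T, B4=E, B6=T, B6=F, B7=T, B8=F, B9=S, B11=F
union over all inputs: B1=F, B2=T, B2=F, B3=T, B3=F, B4=S, B4=E, B5=T, B5=F, B6=T, B6=F, B7=T, B8=T, B8=F, B9=S, B9=E, B10=S, B10=E, B11=T, B11=F (20 outcomes)
size 1 is not enough: best union over all size-1 subsets is 12/20
size 2 is not enough: best union over all size-2 subsets is 18/20
at size 3, {1, 4, 9} reaches all 20 outcomes; every lexicographically earlier size-3 subset fails
Answer: 3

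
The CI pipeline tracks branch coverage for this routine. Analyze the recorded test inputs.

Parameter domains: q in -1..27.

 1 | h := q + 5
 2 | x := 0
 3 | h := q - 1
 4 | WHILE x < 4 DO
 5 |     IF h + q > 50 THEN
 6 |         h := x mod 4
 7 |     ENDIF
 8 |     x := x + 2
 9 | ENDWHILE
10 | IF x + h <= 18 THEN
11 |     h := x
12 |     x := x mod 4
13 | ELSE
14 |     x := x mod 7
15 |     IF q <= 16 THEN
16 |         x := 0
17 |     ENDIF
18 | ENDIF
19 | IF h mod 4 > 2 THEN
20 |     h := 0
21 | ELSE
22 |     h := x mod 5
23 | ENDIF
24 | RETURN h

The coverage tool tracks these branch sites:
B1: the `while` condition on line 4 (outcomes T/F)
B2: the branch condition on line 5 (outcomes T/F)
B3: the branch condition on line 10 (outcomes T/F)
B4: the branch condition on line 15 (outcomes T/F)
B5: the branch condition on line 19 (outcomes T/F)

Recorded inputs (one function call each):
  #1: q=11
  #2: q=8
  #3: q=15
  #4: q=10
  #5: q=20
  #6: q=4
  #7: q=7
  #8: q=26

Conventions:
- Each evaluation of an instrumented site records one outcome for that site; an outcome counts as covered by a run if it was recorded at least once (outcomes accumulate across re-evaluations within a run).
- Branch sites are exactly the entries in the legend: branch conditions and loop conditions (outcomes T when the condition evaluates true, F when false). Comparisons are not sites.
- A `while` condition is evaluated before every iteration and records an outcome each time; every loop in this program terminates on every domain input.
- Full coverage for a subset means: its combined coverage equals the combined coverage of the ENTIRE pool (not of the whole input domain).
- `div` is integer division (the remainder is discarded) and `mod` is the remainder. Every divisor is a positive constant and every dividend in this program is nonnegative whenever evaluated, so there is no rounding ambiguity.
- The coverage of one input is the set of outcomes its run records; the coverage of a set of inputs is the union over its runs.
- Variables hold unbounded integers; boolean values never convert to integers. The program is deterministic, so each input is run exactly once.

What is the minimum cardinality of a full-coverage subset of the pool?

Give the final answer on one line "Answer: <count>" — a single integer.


input #1, q=11: events B1->T, B2->F, B1->T, B2->F, B1->F, B3->T, B5->F; outcomes B1=T, B1=F, B2=F, B3=T, B5=F
input #2, q=8: events B1->T, B2->F, B1->T, B2->F, B1->F, B3->T, B5->F; outcomes B1=T, B1=F, B2=F, B3=T, B5=F
input #3, q=15: events B1->T, B2->F, B1->T, B2->F, B1->F, B3->T, B5->F; outcomes B1=T, B1=F, B2=F, B3=T, B5=F
input #4, q=10: events B1->T, B2->F, B1->T, B2->F, B1->F, B3->T, B5->F; outcomes B1=T, B1=F, B2=F, B3=T, B5=F
input #5, q=20: events B1->T, B2->F, B1->T, B2->F, B1->F, B3->F, B4->F, B5->T; outcomes B1=T, B1=F, B2=F, B3=F, B4=F, B5=T
input #6, q=4: events B1->T, B2->F, B1->T, B2->F, B1->F, B3->T, B5->F; outcomes B1=T, B1=F, B2=F, B3=T, B5=F
input #7, q=7: events B1->T, B2->F, B1->T, B2->F, B1->F, B3->T, B5->F; outcomes B1=T, B1=F, B2=F, B3=T, B5=F
input #8, q=26: events B1->T, B2->T, B1->T, B2->F, B1->F, B3->T, B5->F; outcomes B1=T, B1=F, B2=T, B2=F, B3=T, B5=F
union over all inputs: B1=T, B1=F, B2=T, B2=F, B3=T, B3=F, B4=F, B5=T, B5=F (9 outcomes)
no size-1 subset reaches all 9 outcomes (best union: 6/9)
at size 2, {5, 8} reaches all 9 outcomes; every lexicographically earlier size-2 subset fails
Answer: 2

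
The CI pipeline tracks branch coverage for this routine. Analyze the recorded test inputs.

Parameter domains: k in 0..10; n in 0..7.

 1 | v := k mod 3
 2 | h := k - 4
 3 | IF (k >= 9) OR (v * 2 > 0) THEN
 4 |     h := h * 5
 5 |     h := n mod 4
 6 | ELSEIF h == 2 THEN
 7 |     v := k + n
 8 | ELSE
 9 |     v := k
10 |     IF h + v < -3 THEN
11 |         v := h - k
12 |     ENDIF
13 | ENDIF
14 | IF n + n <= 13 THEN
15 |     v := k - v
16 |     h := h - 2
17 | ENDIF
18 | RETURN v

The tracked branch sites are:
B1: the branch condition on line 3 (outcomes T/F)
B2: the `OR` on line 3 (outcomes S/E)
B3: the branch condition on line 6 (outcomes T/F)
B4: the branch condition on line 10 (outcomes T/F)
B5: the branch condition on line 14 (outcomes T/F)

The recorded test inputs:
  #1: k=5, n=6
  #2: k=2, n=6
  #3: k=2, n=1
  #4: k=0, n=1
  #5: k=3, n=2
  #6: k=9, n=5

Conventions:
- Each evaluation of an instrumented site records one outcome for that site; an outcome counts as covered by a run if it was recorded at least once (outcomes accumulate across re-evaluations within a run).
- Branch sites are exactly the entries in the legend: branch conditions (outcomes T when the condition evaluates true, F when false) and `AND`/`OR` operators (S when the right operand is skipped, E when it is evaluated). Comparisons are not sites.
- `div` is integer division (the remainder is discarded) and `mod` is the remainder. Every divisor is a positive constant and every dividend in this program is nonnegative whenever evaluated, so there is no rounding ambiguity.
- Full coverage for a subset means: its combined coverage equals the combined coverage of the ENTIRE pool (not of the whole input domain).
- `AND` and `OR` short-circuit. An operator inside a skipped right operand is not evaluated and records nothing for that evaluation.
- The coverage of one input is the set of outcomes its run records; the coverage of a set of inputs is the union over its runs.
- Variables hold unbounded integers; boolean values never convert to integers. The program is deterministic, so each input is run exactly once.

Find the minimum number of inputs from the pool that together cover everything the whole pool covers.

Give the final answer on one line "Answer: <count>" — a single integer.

#1 (k=5, n=6) -> covered: B1=T, B2=E, B5=T
#2 (k=2, n=6) -> covered: B1=T, B2=E, B5=T
#3 (k=2, n=1) -> covered: B1=T, B2=E, B5=T
#4 (k=0, n=1) -> covered: B1=F, B2=E, B3=F, B4=T, B5=T
#5 (k=3, n=2) -> covered: B1=F, B2=E, B3=F, B4=F, B5=T
#6 (k=9, n=5) -> covered: B1=T, B2=S, B5=T
pool-wide coverage (8 outcomes): B1=T, B1=F, B2=S, B2=E, B3=F, B4=T, B4=F, B5=T
size 1 is not enough: best union over all size-1 subsets is 5/8
size 2 is not enough: best union over all size-2 subsets is 7/8
at size 3, {4, 5, 6} reaches all 8 outcomes; every lexicographically earlier size-3 subset fails

Answer: 3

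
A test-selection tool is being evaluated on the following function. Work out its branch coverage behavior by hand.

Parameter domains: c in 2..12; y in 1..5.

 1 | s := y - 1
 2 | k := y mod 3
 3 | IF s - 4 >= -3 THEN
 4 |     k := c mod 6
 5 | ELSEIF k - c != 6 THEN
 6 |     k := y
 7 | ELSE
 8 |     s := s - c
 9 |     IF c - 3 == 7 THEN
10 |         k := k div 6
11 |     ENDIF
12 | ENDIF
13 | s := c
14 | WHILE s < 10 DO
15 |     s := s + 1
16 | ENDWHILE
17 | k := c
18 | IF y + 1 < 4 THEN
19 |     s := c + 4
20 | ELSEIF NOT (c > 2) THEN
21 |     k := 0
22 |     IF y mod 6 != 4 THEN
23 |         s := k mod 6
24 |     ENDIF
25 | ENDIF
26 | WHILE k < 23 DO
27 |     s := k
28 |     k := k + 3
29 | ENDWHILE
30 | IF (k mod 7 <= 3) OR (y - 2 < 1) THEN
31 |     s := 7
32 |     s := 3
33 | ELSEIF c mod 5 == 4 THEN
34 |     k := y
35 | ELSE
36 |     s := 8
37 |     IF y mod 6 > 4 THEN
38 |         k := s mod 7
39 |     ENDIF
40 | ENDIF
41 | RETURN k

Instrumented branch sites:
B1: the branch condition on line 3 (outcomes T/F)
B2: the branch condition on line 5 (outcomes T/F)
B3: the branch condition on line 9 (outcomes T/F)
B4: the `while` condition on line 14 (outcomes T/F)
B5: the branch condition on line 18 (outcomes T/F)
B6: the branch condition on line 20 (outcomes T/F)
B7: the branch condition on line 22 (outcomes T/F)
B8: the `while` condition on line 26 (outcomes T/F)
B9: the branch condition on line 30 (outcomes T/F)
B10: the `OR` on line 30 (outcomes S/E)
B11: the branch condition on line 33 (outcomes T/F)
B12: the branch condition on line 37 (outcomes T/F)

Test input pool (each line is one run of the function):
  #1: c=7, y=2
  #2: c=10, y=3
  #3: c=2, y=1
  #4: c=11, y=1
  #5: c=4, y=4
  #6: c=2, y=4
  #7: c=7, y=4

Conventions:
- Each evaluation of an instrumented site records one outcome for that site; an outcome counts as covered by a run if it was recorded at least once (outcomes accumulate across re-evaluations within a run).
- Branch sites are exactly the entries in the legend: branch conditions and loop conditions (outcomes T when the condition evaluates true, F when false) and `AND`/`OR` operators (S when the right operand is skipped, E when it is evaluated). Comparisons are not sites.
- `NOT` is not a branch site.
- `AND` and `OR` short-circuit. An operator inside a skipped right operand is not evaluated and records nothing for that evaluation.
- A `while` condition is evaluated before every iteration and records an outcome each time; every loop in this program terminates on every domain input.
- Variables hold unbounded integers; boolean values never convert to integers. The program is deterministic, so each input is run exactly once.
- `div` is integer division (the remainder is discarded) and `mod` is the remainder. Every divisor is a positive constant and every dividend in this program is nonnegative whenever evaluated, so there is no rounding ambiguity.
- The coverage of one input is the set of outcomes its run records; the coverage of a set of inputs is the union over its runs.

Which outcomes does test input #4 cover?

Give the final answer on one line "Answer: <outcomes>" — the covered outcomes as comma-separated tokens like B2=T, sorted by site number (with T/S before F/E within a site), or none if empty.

Tracing the run of input #4 (c=11, y=1):
  B1->F, B2->T, B4->F, B5->T, B8->T, B8->T, B8->T, B8->T, B8->F, B10->S
  B9->T
collecting distinct outcomes: B1=F, B2=T, B4=F, B5=T, B8=T, B8=F, B9=T, B10=S

Answer: B1=F, B2=T, B4=F, B5=T, B8=T, B8=F, B9=T, B10=S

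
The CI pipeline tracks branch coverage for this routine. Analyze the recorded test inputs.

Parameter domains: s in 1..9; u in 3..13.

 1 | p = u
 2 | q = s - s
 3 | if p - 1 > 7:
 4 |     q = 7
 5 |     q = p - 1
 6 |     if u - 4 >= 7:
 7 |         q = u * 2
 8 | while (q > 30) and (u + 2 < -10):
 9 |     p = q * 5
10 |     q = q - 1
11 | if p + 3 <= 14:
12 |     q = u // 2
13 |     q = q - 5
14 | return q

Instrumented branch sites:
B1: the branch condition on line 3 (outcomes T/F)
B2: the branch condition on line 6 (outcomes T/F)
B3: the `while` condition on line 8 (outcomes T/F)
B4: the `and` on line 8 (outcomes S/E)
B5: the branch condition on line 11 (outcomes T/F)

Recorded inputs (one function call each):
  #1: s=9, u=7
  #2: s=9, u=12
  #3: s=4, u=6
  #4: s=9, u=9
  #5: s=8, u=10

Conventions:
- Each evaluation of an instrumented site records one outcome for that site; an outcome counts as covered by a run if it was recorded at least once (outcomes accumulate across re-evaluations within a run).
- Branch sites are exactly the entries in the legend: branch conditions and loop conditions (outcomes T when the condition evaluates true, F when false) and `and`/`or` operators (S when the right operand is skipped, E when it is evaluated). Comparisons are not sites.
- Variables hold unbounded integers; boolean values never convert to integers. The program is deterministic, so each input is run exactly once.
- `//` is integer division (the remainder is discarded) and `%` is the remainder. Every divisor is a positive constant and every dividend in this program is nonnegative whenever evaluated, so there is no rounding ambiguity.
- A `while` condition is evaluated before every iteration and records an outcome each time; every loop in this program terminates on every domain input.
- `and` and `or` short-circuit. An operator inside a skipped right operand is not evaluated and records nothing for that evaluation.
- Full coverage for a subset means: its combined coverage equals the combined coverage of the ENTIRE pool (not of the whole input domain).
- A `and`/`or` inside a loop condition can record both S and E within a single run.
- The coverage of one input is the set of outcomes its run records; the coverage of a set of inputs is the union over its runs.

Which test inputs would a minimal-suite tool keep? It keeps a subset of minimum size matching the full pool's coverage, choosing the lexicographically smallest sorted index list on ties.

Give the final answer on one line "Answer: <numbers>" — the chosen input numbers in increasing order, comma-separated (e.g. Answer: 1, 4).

input #1 (s=9, u=7): events B1->F, B4->S, B3->F, B5->T; covers B1=F, B3=F, B4=S, B5=T
input #2 (s=9, u=12): events B1->T, B2->T, B4->S, B3->F, B5->F; covers B1=T, B2=T, B3=F, B4=S, B5=F
input #3 (s=4, u=6): events B1->F, B4->S, B3->F, B5->T; covers B1=F, B3=F, B4=S, B5=T
input #4 (s=9, u=9): events B1->T, B2->F, B4->S, B3->F, B5->T; covers B1=T, B2=F, B3=F, B4=S, B5=T
input #5 (s=8, u=10): events B1->T, B2->F, B4->S, B3->F, B5->T; covers B1=T, B2=F, B3=F, B4=S, B5=T
union over all inputs: B1=T, B1=F, B2=T, B2=F, B3=F, B4=S, B5=T, B5=F (8 outcomes)
size 1 is not enough: best union over all size-1 subsets is 5/8
size 2 is not enough: best union over all size-2 subsets is 7/8
the canonical winner is {1, 2, 4}: size 3, full 8-outcome coverage, earliest index list among size-3 covers

Answer: 1, 2, 4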